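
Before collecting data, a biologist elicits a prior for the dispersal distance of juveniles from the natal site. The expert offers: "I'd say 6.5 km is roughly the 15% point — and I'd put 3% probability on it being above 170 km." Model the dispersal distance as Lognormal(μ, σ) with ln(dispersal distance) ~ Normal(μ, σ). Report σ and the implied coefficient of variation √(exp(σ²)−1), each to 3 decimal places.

If T ~ Lognormal(μ,σ) then ln T ~ Normal(μ,σ), so the p-quantile of ln T is μ + z_p·σ.
ln(6.5) = 1.872 and ln(170) = 5.136; z_{0.15} = -1.036, z_{0.97} = 1.881.
σ = (5.136 − 1.872)/(1.881 − (-1.036)) = 1.119.
μ = 1.872 − (-1.036)·1.119 = 3.031.
CV = √(exp(σ²)−1) = √(exp(1.2519)−1) = 1.580.

σ ≈ 1.119, CV ≈ 1.580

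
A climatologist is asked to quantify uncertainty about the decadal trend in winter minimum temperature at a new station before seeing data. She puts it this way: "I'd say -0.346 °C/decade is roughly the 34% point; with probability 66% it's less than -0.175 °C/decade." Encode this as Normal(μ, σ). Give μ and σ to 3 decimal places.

For Normal(μ,σ), the p-quantile is μ + z_p·σ. Here z_{0.34} = -0.4125, z_{0.66} = 0.4125.
So -0.346 = μ − 0.4125σ and -0.175 = μ + 0.4125σ.
Subtracting: σ = (-0.175 − -0.346)/(0.4125 − (-0.4125)) = 0.207.
Then μ = -0.346 − (-0.4125)·0.207 = -0.261.

μ = -0.261, σ = 0.207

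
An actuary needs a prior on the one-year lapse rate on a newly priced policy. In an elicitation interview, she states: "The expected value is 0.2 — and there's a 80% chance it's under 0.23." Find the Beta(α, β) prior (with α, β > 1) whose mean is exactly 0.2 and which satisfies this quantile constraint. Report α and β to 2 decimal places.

With mean 0.2 fixed, write α = 0.2s, β = 0.8s where s = α+β.
Need P(θ < 0.23) = 0.8 under Beta(0.2s, 0.8s). Normal approximation: (q−m)/√(m(1−m)/s) ≈ z_{0.8} = 0.842, so s ≈ 0.2·0.8·(0.842)²/(0.23−0.2)² = 125.9.
At s = 125.9: P(θ<0.23) ≈ 0.804. Adjusting to match 0.8 gives s ≈ 121.38.
So α = 0.2·121.38 ≈ 24.28, β = 0.8·121.38 ≈ 97.11.

α ≈ 24.28, β ≈ 97.11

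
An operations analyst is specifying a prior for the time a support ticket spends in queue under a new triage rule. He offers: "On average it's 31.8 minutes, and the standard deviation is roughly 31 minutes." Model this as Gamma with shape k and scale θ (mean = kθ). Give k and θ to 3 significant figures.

For Gamma(k, scale θ): mean = kθ, variance = kθ², so CV = 1/√k.
CV = SD/mean = 31/31.8 = 0.9748, hence k = 1/CV² = 1.05.
Then θ = mean/k = 31.8/1.05 = 30.2.

k ≈ 1.05, θ ≈ 30.2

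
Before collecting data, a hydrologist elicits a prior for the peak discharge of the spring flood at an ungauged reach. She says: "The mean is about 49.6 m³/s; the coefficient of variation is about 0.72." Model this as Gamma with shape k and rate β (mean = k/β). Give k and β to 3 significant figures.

k ≈ 1.93, β ≈ 0.0389

For Gamma(k, rate β): mean = k/β, variance = k/β², so CV = 1/√k.
CV = 0.72, hence k = 1/CV² = 1.93.
Then β = k/mean = 1.93/49.6 = 0.0389.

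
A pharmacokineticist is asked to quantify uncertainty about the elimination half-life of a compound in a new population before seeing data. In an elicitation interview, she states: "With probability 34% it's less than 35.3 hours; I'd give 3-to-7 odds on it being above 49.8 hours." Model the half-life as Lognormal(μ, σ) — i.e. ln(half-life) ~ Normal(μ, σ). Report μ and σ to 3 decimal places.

If T ~ Lognormal(μ,σ) then ln T ~ Normal(μ,σ), so the p-quantile of ln T is μ + z_p·σ.
ln(35.3) = 3.564 and ln(49.8) = 3.908; z_{0.34} = -0.4125, z_{0.7} = 0.5244.
σ = (3.908 − 3.564)/(0.5244 − (-0.4125)) = 0.367.
μ = 3.564 − (-0.4125)·0.367 = 3.715.

μ ≈ 3.715, σ ≈ 0.367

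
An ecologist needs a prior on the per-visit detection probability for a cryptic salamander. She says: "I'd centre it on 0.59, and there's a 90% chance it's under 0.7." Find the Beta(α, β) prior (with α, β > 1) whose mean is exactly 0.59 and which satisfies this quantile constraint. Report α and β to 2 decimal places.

With mean 0.59 fixed, write α = 0.59s, β = 0.41s where s = α+β.
Need P(θ < 0.7) = 0.9 under Beta(0.59s, 0.41s). Normal approximation: (q−m)/√(m(1−m)/s) ≈ z_{0.9} = 1.28, so s ≈ 0.59·0.41·(1.28)²/(0.7−0.59)² = 32.8.
At s = 32.8: P(θ<0.7) ≈ 0.904. Adjusting to match 0.9 gives s ≈ 31.71.
So α = 0.59·31.71 ≈ 18.71, β = 0.41·31.71 ≈ 13.00.

α ≈ 18.71, β ≈ 13.00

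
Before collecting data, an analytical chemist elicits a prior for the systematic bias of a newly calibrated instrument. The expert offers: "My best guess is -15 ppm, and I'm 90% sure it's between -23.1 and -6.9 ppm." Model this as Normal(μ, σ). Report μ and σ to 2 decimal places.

μ = -15.00, σ = 4.92

A symmetric 90% interval runs μ ± z·σ with z = 1.645.
Half-width = 8.1, so σ = 8.1/1.645 = 4.92.
μ is the stated best guess, -15.00.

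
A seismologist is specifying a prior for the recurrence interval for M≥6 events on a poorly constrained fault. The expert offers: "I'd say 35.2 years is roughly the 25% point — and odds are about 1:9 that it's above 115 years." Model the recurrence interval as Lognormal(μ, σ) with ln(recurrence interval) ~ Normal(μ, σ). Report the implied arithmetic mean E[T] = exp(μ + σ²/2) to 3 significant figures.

If T ~ Lognormal(μ,σ) then ln T ~ Normal(μ,σ), so the p-quantile of ln T is μ + z_p·σ.
ln(35.2) = 3.561 and ln(115) = 4.745; z_{0.25} = -0.6745, z_{0.9} = 1.282.
σ = (4.745 − 3.561)/(1.282 − (-0.6745)) = 0.605.
μ = 3.561 − (-0.6745)·0.605 = 3.969.
E[T] = exp(μ + σ²/2) = exp(3.969 + 0.1832) = 63.6 years.

E[T] ≈ 63.6 years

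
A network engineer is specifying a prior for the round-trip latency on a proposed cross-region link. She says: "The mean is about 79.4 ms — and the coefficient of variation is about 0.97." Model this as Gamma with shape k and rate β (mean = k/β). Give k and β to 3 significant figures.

k ≈ 1.06, β ≈ 0.0134

For Gamma(k, rate β): mean = k/β, variance = k/β², so CV = 1/√k.
CV = 0.97, hence k = 1/CV² = 1.06.
Then β = k/mean = 1.06/79.4 = 0.0134.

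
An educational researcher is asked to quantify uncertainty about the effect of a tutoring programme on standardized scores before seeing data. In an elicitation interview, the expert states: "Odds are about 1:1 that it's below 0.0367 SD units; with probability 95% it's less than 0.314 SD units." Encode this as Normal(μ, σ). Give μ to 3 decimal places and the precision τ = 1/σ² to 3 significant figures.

μ = 0.037, τ = 35.2

For Normal(μ,σ), the p-quantile is μ + z_p·σ. Here z_{0.5} = 0, z_{0.95} = 1.645.
So 0.0367 = μ + 0σ and 0.314 = μ + 1.645σ.
Subtracting: σ = (0.314 − 0.0367)/(1.645 − (0)) = 0.169.
Then μ = 0.0367 − (0)·0.169 = 0.037.
Precision τ = 1/σ² = 1/0.1686² = 35.2.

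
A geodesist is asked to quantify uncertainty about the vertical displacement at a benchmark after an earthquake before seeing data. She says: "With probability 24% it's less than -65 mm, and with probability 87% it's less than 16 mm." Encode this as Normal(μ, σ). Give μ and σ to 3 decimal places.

The p-quantile of Normal(μ,σ) is μ + z_p·σ, with z_{0.24} = -0.7063 and z_{0.87} = 1.126.
Eliminate σ: μ = (z₂·x₁ − z₁·x₂)/(z₂ − z₁) = (1.126·-65 − (-0.7063)·16)/1.833 = -33.783.
Then σ = (x₂ − x₁)/(z₂ − z₁) = (16 − -65)/1.833 = 44.197.

μ = -33.783, σ = 44.197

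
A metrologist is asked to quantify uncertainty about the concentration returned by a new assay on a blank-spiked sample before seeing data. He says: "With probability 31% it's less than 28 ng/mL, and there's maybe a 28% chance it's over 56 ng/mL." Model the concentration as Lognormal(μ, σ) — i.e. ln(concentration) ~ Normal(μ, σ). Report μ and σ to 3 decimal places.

μ ≈ 3.651, σ ≈ 0.643

If T ~ Lognormal(μ,σ) then ln T ~ Normal(μ,σ), so the p-quantile of ln T is μ + z_p·σ.
ln(28) = 3.332 and ln(56) = 4.025; z_{0.31} = -0.4959, z_{0.72} = 0.5828.
σ = (4.025 − 3.332)/(0.5828 − (-0.4959)) = 0.643.
μ = 3.332 − (-0.4959)·0.643 = 3.651.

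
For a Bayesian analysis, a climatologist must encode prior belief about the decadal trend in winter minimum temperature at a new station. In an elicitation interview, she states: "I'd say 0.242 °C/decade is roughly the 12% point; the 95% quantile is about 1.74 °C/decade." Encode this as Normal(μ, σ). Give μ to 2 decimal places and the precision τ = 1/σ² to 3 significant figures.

μ = 0.87, τ = 3.54

For Normal(μ,σ), the p-quantile is μ + z_p·σ. Here z_{0.12} = -1.175, z_{0.95} = 1.645.
So 0.242 = μ − 1.175σ and 1.74 = μ + 1.645σ.
Subtracting: σ = (1.74 − 0.242)/(1.645 − (-1.175)) = 0.53.
Then μ = 0.242 − (-1.175)·0.53 = 0.87.
Precision τ = 1/σ² = 1/0.5312² = 3.54.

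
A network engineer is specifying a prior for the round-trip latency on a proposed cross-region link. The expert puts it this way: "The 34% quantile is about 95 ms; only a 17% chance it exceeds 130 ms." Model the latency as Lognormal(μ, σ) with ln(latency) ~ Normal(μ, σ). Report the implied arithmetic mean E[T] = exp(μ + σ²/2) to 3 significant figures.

E[T] ≈ 107 ms

If T ~ Lognormal(μ,σ) then ln T ~ Normal(μ,σ), so the p-quantile of ln T is μ + z_p·σ.
ln(95) = 4.554 and ln(130) = 4.868; z_{0.34} = -0.4125, z_{0.83} = 0.9542.
σ = (4.868 − 4.554)/(0.9542 − (-0.4125)) = 0.230.
μ = 4.554 − (-0.4125)·0.230 = 4.649.
E[T] = exp(μ + σ²/2) = exp(4.649 + 0.0263) = 107 ms.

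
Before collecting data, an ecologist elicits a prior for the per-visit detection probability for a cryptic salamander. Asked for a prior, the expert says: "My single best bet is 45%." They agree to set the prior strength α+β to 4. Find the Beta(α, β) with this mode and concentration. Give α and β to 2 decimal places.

For α,β > 1 the Beta mode is (α−1)/(α+β−2). With α+β = 4, the mode is (α−1)/2.
Set (α−1)/2 = 0.45 → α = 1 + 0.45·2 = 1.90.
β = 4 − α = 2.10.

α = 1.90, β = 2.10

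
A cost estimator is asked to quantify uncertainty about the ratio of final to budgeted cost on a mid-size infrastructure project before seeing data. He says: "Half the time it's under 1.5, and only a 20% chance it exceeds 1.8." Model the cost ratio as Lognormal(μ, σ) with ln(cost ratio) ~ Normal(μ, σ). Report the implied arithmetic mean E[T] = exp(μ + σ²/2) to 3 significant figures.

If T ~ Lognormal(μ,σ) then ln T ~ Normal(μ,σ), so the p-quantile of ln T is μ + z_p·σ.
ln(1.5) = 0.4055 and ln(1.8) = 0.5878; z_{0.5} = 0, z_{0.8} = 0.8416.
σ = (0.5878 − 0.4055)/(0.8416 − (0)) = 0.217.
μ = 0.4055 − (0)·0.217 = 0.405.
E[T] = exp(μ + σ²/2) = exp(0.405 + 0.0235) = 1.54.

E[T] ≈ 1.54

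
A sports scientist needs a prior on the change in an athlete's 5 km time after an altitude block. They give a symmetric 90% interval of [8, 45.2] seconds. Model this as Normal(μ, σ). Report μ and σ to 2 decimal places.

μ = 26.60, σ = 11.31

A symmetric 90% interval runs μ ± z·σ with z = 1.645.
Half-width = 18.6, so σ = 18.6/1.645 = 11.31.
μ is the interval midpoint, 26.60.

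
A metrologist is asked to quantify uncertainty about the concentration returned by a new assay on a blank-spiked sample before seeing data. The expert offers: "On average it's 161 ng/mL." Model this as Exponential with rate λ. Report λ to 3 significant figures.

λ ≈ 0.00621

Exponential mean = 1/λ, so λ = 1/161.0 = 0.00621.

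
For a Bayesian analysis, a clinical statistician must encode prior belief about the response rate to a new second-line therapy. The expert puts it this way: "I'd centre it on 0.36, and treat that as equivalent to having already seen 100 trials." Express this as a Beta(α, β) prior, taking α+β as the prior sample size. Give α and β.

α = 36, β = 64

Under the effective-sample-size interpretation, Beta(α, β) has prior mean α/(α+β) and prior sample size α+β.
So α+β = 100 and α/(α+β) = 0.36, giving α = 0.36·100 = 36 and β = 100 − 36 = 64.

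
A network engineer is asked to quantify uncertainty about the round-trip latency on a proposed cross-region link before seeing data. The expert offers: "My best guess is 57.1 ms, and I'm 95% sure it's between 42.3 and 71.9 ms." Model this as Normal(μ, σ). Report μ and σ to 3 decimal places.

μ = 57.100, σ = 7.551

A symmetric 95% interval runs μ ± z·σ with z = 1.96.
Half-width = 14.8, so σ = 14.8/1.96 = 7.551.
μ is the stated best guess, 57.100.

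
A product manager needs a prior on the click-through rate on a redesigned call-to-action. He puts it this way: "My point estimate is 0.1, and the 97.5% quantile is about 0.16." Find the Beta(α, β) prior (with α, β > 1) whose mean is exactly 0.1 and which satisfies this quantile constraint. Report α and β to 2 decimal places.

With mean 0.1 fixed, write α = 0.1s, β = 0.9s where s = α+β.
Need P(θ < 0.16) = 0.975 under Beta(0.1s, 0.9s). Normal approximation: (q−m)/√(m(1−m)/s) ≈ z_{0.975} = 1.96, so s ≈ 0.1·0.9·(1.96)²/(0.16−0.1)² = 96.0.
At s = 96.0: P(θ<0.16) ≈ 0.963. Adjusting to match 0.975 gives s ≈ 117.72.
So α = 0.1·117.72 ≈ 11.77, β = 0.9·117.72 ≈ 105.94.

α ≈ 11.77, β ≈ 105.94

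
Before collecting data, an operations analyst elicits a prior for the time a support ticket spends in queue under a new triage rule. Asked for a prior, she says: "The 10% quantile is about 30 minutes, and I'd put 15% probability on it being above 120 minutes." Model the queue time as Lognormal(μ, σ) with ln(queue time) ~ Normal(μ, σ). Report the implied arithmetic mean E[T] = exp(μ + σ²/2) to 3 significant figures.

If T ~ Lognormal(μ,σ) then ln T ~ Normal(μ,σ), so the p-quantile of ln T is μ + z_p·σ.
ln(30) = 3.401 and ln(120) = 4.787; z_{0.1} = -1.282, z_{0.85} = 1.036.
σ = (4.787 − 3.401)/(1.036 − (-1.282)) = 0.598.
μ = 3.401 − (-1.282)·0.598 = 4.168.
E[T] = exp(μ + σ²/2) = exp(4.168 + 0.1788) = 77.2 minutes.

E[T] ≈ 77.2 minutes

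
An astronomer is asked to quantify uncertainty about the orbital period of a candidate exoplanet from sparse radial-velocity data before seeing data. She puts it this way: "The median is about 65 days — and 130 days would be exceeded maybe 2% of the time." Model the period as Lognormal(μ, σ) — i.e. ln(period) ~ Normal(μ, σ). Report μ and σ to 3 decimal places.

If T ~ Lognormal(μ,σ) then ln T ~ Normal(μ,σ), so the p-quantile of ln T is μ + z_p·σ.
ln(65) = 4.174 and ln(130) = 4.868; z_{0.5} = 0, z_{0.98} = 2.054.
σ = (4.868 − 4.174)/(2.054 − (0)) = 0.338.
μ = 4.174 − (0)·0.338 = 4.174.

μ ≈ 4.174, σ ≈ 0.338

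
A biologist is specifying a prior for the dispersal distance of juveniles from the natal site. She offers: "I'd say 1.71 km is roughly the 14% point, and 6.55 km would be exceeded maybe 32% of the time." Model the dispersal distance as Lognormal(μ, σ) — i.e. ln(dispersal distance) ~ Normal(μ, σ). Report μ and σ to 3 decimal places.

If T ~ Lognormal(μ,σ) then ln T ~ Normal(μ,σ), so the p-quantile of ln T is μ + z_p·σ.
ln(1.71) = 0.5365 and ln(6.55) = 1.879; z_{0.14} = -1.08, z_{0.68} = 0.4677.
σ = (1.879 − 0.5365)/(0.4677 − (-1.08)) = 0.868.
μ = 0.5365 − (-1.08)·0.868 = 1.474.

μ ≈ 1.474, σ ≈ 0.868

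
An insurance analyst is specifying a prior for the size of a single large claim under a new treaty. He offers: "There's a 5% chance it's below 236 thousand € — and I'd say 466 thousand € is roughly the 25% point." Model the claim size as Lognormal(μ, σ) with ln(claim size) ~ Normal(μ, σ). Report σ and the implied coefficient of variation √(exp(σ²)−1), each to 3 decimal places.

If T ~ Lognormal(μ,σ) then ln T ~ Normal(μ,σ), so the p-quantile of ln T is μ + z_p·σ.
ln(236) = 5.464 and ln(466) = 6.144; z_{0.05} = -1.645, z_{0.25} = -0.6745.
σ = (6.144 − 5.464)/(-0.6745 − (-1.645)) = 0.701.
μ = 5.464 − (-1.645)·0.701 = 6.617.
CV = √(exp(σ²)−1) = √(exp(0.4916)−1) = 0.797.

σ ≈ 0.701, CV ≈ 0.797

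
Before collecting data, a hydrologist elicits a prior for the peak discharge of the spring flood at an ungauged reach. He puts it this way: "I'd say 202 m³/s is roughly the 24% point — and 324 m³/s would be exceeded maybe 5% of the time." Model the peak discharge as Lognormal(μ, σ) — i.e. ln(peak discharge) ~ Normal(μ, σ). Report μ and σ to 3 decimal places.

μ ≈ 5.450, σ ≈ 0.201

If T ~ Lognormal(μ,σ) then ln T ~ Normal(μ,σ), so the p-quantile of ln T is μ + z_p·σ.
ln(202) = 5.308 and ln(324) = 5.781; z_{0.24} = -0.7063, z_{0.95} = 1.645.
σ = (5.781 − 5.308)/(1.645 − (-0.7063)) = 0.201.
μ = 5.308 − (-0.7063)·0.201 = 5.450.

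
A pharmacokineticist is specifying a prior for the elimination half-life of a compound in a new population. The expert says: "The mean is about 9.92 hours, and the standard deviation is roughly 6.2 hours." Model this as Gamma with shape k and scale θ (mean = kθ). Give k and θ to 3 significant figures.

k ≈ 2.56, θ ≈ 3.88

For Gamma(k, scale θ): mean = kθ, variance = kθ², so CV = 1/√k.
CV = SD/mean = 6.2/9.92 = 0.625, hence k = 1/CV² = 2.56.
Then θ = mean/k = 9.92/2.56 = 3.88.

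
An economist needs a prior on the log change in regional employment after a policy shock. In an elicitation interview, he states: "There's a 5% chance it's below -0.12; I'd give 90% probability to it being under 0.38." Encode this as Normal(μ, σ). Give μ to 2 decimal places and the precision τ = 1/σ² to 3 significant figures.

The p-quantile of Normal(μ,σ) is μ + z_p·σ, with z_{0.05} = -1.645 and z_{0.9} = 1.282.
Eliminate σ: μ = (z₂·x₁ − z₁·x₂)/(z₂ − z₁) = (1.282·-0.12 − (-1.645)·0.38)/2.926 = 0.16.
Then σ = (x₂ − x₁)/(z₂ − z₁) = (0.38 − -0.12)/2.926 = 0.17.
Precision τ = 1/σ² = 1/0.1709² = 34.3.

μ = 0.16, τ = 34.3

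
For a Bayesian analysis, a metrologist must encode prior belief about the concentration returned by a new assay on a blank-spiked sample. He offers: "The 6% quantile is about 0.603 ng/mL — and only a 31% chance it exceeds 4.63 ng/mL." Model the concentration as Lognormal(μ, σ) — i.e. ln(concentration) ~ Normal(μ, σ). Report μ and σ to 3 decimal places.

If T ~ Lognormal(μ,σ) then ln T ~ Normal(μ,σ), so the p-quantile of ln T is μ + z_p·σ.
ln(0.603) = -0.5058 and ln(4.63) = 1.533; z_{0.06} = -1.555, z_{0.69} = 0.4959.
σ = (1.533 − -0.5058)/(0.4959 − (-1.555)) = 0.994.
μ = -0.5058 − (-1.555)·0.994 = 1.040.

μ ≈ 1.040, σ ≈ 0.994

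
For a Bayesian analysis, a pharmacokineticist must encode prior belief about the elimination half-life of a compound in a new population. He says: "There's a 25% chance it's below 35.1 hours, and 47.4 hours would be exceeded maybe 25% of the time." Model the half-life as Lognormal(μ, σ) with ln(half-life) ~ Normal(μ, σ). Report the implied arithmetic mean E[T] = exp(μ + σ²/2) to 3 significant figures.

If T ~ Lognormal(μ,σ) then ln T ~ Normal(μ,σ), so the p-quantile of ln T is μ + z_p·σ.
ln(35.1) = 3.558 and ln(47.4) = 3.859; z_{0.25} = -0.6745, z_{0.75} = 0.6745.
σ = (3.859 − 3.558)/(0.6745 − (-0.6745)) = 0.223.
μ = 3.558 − (-0.6745)·0.223 = 3.708.
E[T] = exp(μ + σ²/2) = exp(3.708 + 0.0248) = 41.8 hours.

E[T] ≈ 41.8 hours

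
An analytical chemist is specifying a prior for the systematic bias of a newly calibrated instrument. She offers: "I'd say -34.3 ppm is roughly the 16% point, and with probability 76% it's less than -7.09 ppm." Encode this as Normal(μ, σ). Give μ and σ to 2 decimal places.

The p-quantile of Normal(μ,σ) is μ + z_p·σ, with z_{0.16} = -0.9945 and z_{0.76} = 0.7063.
Eliminate σ: μ = (z₂·x₁ − z₁·x₂)/(z₂ − z₁) = (0.7063·-34.3 − (-0.9945)·-7.09)/1.701 = -18.39.
Then σ = (x₂ − x₁)/(z₂ − z₁) = (-7.09 − -34.3)/1.701 = 16.00.

μ = -18.39, σ = 16.00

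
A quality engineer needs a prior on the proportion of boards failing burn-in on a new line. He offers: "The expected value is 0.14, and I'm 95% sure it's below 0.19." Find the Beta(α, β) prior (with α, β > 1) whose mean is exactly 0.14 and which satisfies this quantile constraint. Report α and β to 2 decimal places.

α ≈ 20.24, β ≈ 124.32

With mean 0.14 fixed, write α = 0.14s, β = 0.86s where s = α+β.
Need P(θ < 0.19) = 0.95 under Beta(0.14s, 0.86s). Normal approximation: (q−m)/√(m(1−m)/s) ≈ z_{0.95} = 1.64, so s ≈ 0.14·0.86·(1.64)²/(0.19−0.14)² = 130.3.
At s = 130.3: P(θ<0.19) ≈ 0.941. Adjusting to match 0.95 gives s ≈ 144.56.
So α = 0.14·144.56 ≈ 20.24, β = 0.86·144.56 ≈ 124.32.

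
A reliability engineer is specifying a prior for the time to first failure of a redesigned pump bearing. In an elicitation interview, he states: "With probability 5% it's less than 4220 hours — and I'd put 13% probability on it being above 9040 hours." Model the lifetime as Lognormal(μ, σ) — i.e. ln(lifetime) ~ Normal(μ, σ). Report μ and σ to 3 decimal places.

μ ≈ 8.800, σ ≈ 0.275

If T ~ Lognormal(μ,σ) then ln T ~ Normal(μ,σ), so the p-quantile of ln T is μ + z_p·σ.
ln(4220) = 8.348 and ln(9040) = 9.109; z_{0.05} = -1.645, z_{0.87} = 1.126.
σ = (9.109 − 8.348)/(1.126 − (-1.645)) = 0.275.
μ = 8.348 − (-1.645)·0.275 = 8.800.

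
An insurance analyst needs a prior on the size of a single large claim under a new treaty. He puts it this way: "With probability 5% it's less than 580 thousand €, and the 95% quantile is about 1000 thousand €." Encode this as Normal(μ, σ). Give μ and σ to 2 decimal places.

For Normal(μ,σ), the p-quantile is μ + z_p·σ. Here z_{0.05} = -1.645, z_{0.95} = 1.645.
So 580 = μ − 1.645σ and 1000 = μ + 1.645σ.
Subtracting: σ = (1000 − 580)/(1.645 − (-1.645)) = 127.67.
Then μ = 580 − (-1.645)·127.67 = 790.00.

μ = 790.00, σ = 127.67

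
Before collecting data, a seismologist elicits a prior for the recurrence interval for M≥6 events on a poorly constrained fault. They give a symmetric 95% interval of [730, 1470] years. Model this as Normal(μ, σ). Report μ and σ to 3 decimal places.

A symmetric 95% interval runs μ ± z·σ with z = 1.96.
Half-width = 370, so σ = 370/1.96 = 188.779.
μ is the interval midpoint, 1100.000.

μ = 1100.000, σ = 188.779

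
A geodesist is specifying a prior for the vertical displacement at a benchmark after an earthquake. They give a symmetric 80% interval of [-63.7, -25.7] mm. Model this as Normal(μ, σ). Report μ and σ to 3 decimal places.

A symmetric 80% interval runs μ ± z·σ with z = 1.282.
Half-width = 19, so σ = 19/1.282 = 14.826.
μ is the interval midpoint, -44.700.

μ = -44.700, σ = 14.826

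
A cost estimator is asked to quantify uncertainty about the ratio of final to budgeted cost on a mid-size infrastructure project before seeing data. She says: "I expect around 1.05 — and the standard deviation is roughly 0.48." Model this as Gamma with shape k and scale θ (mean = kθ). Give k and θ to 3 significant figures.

k ≈ 4.79, θ ≈ 0.219

For Gamma(k, scale θ): mean = kθ, variance = kθ², so CV = 1/√k.
CV = SD/mean = 0.48/1.05 = 0.4571, hence k = 1/CV² = 4.79.
Then θ = mean/k = 1.05/4.79 = 0.219.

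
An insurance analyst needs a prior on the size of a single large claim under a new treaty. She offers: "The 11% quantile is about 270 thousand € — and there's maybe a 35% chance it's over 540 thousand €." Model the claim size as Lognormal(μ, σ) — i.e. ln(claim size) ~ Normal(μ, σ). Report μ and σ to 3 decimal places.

If T ~ Lognormal(μ,σ) then ln T ~ Normal(μ,σ), so the p-quantile of ln T is μ + z_p·σ.
ln(270) = 5.598 and ln(540) = 6.292; z_{0.11} = -1.227, z_{0.65} = 0.3853.
σ = (6.292 − 5.598)/(0.3853 − (-1.227)) = 0.430.
μ = 5.598 − (-1.227)·0.430 = 6.126.

μ ≈ 6.126, σ ≈ 0.430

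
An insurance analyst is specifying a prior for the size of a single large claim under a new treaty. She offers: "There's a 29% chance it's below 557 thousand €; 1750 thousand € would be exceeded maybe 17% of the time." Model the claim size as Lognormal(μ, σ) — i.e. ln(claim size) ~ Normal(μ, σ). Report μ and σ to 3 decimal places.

If T ~ Lognormal(μ,σ) then ln T ~ Normal(μ,σ), so the p-quantile of ln T is μ + z_p·σ.
ln(557) = 6.323 and ln(1750) = 7.467; z_{0.29} = -0.5534, z_{0.83} = 0.9542.
σ = (7.467 − 6.323)/(0.9542 − (-0.5534)) = 0.759.
μ = 6.323 − (-0.5534)·0.759 = 6.743.

μ ≈ 6.743, σ ≈ 0.759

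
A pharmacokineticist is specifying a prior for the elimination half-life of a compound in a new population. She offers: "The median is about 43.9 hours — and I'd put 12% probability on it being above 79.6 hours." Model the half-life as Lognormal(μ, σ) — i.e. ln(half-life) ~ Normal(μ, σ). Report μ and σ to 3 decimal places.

μ ≈ 3.782, σ ≈ 0.506

If T ~ Lognormal(μ,σ) then ln T ~ Normal(μ,σ), so the p-quantile of ln T is μ + z_p·σ.
ln(43.9) = 3.782 and ln(79.6) = 4.377; z_{0.5} = 0, z_{0.88} = 1.175.
σ = (4.377 − 3.782)/(1.175 − (0)) = 0.506.
μ = 3.782 − (0)·0.506 = 3.782.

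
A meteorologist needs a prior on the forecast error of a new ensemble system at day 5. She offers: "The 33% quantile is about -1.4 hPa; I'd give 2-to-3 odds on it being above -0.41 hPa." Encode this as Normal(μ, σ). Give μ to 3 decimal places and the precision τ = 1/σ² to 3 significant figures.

μ = -0.772, τ = 0.49

The p-quantile of Normal(μ,σ) is μ + z_p·σ, with z_{0.33} = -0.4399 and z_{0.6} = 0.2533.
Eliminate σ: μ = (z₂·x₁ − z₁·x₂)/(z₂ − z₁) = (0.2533·-1.4 − (-0.4399)·-0.41)/0.6933 = -0.772.
Then σ = (x₂ − x₁)/(z₂ − z₁) = (-0.41 − -1.4)/0.6933 = 1.428.
Precision τ = 1/σ² = 1/1.428² = 0.49.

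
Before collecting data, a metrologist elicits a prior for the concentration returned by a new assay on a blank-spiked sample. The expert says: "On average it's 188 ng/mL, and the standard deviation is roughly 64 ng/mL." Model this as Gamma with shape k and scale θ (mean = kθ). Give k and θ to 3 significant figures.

For Gamma(k, scale θ): mean = kθ, variance = kθ², so CV = 1/√k.
CV = SD/mean = 64/188 = 0.3404, hence k = 1/CV² = 8.63.
Then θ = mean/k = 188/8.63 = 21.8.

k ≈ 8.63, θ ≈ 21.8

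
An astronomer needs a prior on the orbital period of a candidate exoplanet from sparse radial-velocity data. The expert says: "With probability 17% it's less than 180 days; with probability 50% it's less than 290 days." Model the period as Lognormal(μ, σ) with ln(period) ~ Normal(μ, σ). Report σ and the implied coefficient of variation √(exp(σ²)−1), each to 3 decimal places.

σ ≈ 0.500, CV ≈ 0.533

If T ~ Lognormal(μ,σ) then ln T ~ Normal(μ,σ), so the p-quantile of ln T is μ + z_p·σ.
ln(180) = 5.193 and ln(290) = 5.67; z_{0.17} = -0.9542, z_{0.5} = 0.
σ = (5.67 − 5.193)/(0 − (-0.9542)) = 0.500.
μ = 5.193 − (-0.9542)·0.500 = 5.670.
CV = √(exp(σ²)−1) = √(exp(0.2498)−1) = 0.533.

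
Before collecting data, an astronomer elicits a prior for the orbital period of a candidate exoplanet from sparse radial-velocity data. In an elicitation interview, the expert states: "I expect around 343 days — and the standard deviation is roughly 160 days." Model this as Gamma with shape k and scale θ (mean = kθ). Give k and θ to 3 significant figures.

k ≈ 4.6, θ ≈ 74.6

For Gamma(k, scale θ): mean = kθ, variance = kθ², so CV = 1/√k.
CV = SD/mean = 160/343 = 0.4665, hence k = 1/CV² = 4.6.
Then θ = mean/k = 343/4.6 = 74.6.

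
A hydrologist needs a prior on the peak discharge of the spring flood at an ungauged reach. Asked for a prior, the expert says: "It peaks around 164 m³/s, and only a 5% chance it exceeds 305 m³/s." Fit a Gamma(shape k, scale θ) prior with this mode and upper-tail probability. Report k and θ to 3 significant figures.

k ≈ 8.23, θ ≈ 22.7

Gamma(k,θ) with k>1 has mode (k−1)θ, so θ = 164/(k−1).
Need P(X < 305) = 0.95 with θ tied to k this way. Start at k = 2, θ = 164: P(X<305) ≈ 0.555.
Too low — raise k to concentrate. Iterating converges to k ≈ 8.23.
Then θ = 164/(8.23−1) ≈ 22.7.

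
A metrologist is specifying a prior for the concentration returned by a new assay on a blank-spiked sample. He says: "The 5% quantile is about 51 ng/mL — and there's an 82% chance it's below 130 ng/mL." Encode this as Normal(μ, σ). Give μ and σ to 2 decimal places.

μ = 101.75, σ = 30.86

For Normal(μ,σ), the p-quantile is μ + z_p·σ. Here z_{0.05} = -1.645, z_{0.82} = 0.9154.
So 51 = μ − 1.645σ and 130 = μ + 0.9154σ.
Subtracting: σ = (130 − 51)/(0.9154 − (-1.645)) = 30.86.
Then μ = 51 − (-1.645)·30.86 = 101.75.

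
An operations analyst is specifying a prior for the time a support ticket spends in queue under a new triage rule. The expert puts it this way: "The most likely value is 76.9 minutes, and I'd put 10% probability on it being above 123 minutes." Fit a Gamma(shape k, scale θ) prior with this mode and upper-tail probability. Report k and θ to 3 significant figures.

Gamma(k,θ) with k>1 has mode (k−1)θ, so θ = 76.9/(k−1).
Need P(X < 123) = 0.9 with θ tied to k this way. Start at k = 2, θ = 76.9: P(X<123) ≈ 0.475.
Too low — raise k to concentrate. Iterating converges to k ≈ 9.52.
Then θ = 76.9/(9.52−1) ≈ 9.03.

k ≈ 9.52, θ ≈ 9.03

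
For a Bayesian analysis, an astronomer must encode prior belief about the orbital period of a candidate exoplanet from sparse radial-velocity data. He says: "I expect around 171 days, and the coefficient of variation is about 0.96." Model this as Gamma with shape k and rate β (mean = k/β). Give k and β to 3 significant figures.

For Gamma(k, rate β): mean = k/β, variance = k/β², so CV = 1/√k.
CV = 0.96, hence k = 1/CV² = 1.09.
Then β = k/mean = 1.09/171 = 0.00635.

k ≈ 1.09, β ≈ 0.00635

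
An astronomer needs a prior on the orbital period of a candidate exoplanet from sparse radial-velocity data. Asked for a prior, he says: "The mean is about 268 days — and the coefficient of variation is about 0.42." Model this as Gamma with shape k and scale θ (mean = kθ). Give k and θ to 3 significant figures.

k ≈ 5.67, θ ≈ 47.3

For Gamma(k, scale θ): mean = kθ, variance = kθ², so CV = 1/√k.
CV = 0.42, hence k = 1/CV² = 5.67.
Then θ = mean/k = 268/5.67 = 47.3.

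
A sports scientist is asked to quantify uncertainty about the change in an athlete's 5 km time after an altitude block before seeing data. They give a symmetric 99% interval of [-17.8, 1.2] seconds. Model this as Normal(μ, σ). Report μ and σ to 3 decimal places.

A symmetric 99% interval runs μ ± z·σ with z = 2.576.
Half-width = 9.5, so σ = 9.5/2.576 = 3.688.
μ is the interval midpoint, -8.300.

μ = -8.300, σ = 3.688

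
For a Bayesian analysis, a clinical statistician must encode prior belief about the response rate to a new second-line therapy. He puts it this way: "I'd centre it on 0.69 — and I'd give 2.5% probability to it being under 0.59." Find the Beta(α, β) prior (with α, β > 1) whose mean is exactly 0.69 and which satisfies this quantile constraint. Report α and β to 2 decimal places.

With mean 0.69 fixed, write α = 0.69s, β = 0.31s where s = α+β.
Need P(θ < 0.59) = 0.025 under Beta(0.69s, 0.31s). Normal approximation: (q−m)/√(m(1−m)/s) ≈ z_{0.025} = -1.96, so s ≈ 0.69·0.31·(-1.96)²/(0.59−0.69)² = 82.2.
At s = 82.2: P(θ<0.59) ≈ 0.029. Adjusting to match 0.025 gives s ≈ 87.79.
So α = 0.69·87.79 ≈ 60.57, β = 0.31·87.79 ≈ 27.21.

α ≈ 60.57, β ≈ 27.21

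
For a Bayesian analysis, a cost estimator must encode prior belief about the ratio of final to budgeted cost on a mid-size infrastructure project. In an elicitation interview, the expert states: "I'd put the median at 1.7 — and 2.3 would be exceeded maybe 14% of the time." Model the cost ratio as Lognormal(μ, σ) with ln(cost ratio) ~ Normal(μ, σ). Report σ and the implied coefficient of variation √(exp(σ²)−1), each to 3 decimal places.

If T ~ Lognormal(μ,σ) then ln T ~ Normal(μ,σ), so the p-quantile of ln T is μ + z_p·σ.
ln(1.7) = 0.5306 and ln(2.3) = 0.8329; z_{0.5} = 0, z_{0.86} = 1.08.
σ = (0.8329 − 0.5306)/(1.08 − (0)) = 0.280.
μ = 0.5306 − (0)·0.280 = 0.531.
CV = √(exp(σ²)−1) = √(exp(0.0783)−1) = 0.285.

σ ≈ 0.280, CV ≈ 0.285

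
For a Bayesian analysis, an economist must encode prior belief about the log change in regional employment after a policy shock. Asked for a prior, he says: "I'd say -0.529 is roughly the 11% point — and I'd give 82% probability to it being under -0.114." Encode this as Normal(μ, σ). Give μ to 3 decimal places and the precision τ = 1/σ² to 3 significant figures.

μ = -0.291, τ = 26.6

The p-quantile of Normal(μ,σ) is μ + z_p·σ, with z_{0.11} = -1.227 and z_{0.82} = 0.9154.
Eliminate σ: μ = (z₂·x₁ − z₁·x₂)/(z₂ − z₁) = (0.9154·-0.529 − (-1.227)·-0.114)/2.142 = -0.291.
Then σ = (x₂ − x₁)/(z₂ − z₁) = (-0.114 − -0.529)/2.142 = 0.194.
Precision τ = 1/σ² = 1/0.1938² = 26.6.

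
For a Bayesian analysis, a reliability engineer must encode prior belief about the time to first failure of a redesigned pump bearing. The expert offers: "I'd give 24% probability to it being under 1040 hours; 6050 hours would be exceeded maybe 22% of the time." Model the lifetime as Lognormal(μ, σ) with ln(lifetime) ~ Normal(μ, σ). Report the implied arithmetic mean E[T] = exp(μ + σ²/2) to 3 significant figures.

E[T] ≈ 4900 hours

If T ~ Lognormal(μ,σ) then ln T ~ Normal(μ,σ), so the p-quantile of ln T is μ + z_p·σ.
ln(1040) = 6.947 and ln(6050) = 8.708; z_{0.24} = -0.7063, z_{0.78} = 0.7722.
σ = (8.708 − 6.947)/(0.7722 − (-0.7063)) = 1.191.
μ = 6.947 − (-0.7063)·1.191 = 7.788.
E[T] = exp(μ + σ²/2) = exp(7.788 + 0.7092) = 4900 hours.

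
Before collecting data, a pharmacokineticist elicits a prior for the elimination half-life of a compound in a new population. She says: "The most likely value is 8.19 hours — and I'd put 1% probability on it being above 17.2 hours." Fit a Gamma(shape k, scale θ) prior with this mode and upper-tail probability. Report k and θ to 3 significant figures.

k ≈ 9.84, θ ≈ 0.927

Gamma(k,θ) with k>1 has mode (k−1)θ, so θ = 8.19/(k−1).
Need P(X < 17.2) = 0.99 with θ tied to k this way. Start at k = 2, θ = 8.19: P(X<17.2) ≈ 0.620.
Too low — raise k to concentrate. Iterating converges to k ≈ 9.84.
Then θ = 8.19/(9.84−1) ≈ 0.927.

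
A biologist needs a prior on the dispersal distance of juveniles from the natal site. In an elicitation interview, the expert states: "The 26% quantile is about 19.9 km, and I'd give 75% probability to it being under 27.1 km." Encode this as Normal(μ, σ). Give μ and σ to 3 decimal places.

μ = 23.415, σ = 5.464

For Normal(μ,σ), the p-quantile is μ + z_p·σ. Here z_{0.26} = -0.6433, z_{0.75} = 0.6745.
So 19.9 = μ − 0.6433σ and 27.1 = μ + 0.6745σ.
Subtracting: σ = (27.1 − 19.9)/(0.6745 − (-0.6433)) = 5.464.
Then μ = 19.9 − (-0.6433)·5.464 = 23.415.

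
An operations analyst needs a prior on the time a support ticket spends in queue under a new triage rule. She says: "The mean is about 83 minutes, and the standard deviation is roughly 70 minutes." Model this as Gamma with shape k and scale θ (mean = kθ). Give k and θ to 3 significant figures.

For Gamma(k, scale θ): mean = kθ, variance = kθ², so CV = 1/√k.
CV = SD/mean = 70/83 = 0.8434, hence k = 1/CV² = 1.41.
Then θ = mean/k = 83/1.41 = 59.

k ≈ 1.41, θ ≈ 59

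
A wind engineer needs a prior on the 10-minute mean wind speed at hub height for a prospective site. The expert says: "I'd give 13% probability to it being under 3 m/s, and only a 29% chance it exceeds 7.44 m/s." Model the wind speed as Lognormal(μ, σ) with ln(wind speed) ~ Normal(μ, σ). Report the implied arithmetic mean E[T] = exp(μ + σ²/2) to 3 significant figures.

If T ~ Lognormal(μ,σ) then ln T ~ Normal(μ,σ), so the p-quantile of ln T is μ + z_p·σ.
ln(3) = 1.099 and ln(7.44) = 2.007; z_{0.13} = -1.126, z_{0.71} = 0.5534.
σ = (2.007 − 1.099)/(0.5534 − (-1.126)) = 0.541.
μ = 1.099 − (-1.126)·0.541 = 1.708.
E[T] = exp(μ + σ²/2) = exp(1.708 + 0.1462) = 6.38 m/s.

E[T] ≈ 6.38 m/s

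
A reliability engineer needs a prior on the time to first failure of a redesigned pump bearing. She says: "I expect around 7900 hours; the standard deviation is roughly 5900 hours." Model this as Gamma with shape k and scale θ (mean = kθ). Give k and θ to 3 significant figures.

k ≈ 1.79, θ ≈ 4410

For Gamma(k, scale θ): mean = kθ, variance = kθ², so CV = 1/√k.
CV = SD/mean = 5900/7900 = 0.7468, hence k = 1/CV² = 1.79.
Then θ = mean/k = 7900/1.79 = 4410.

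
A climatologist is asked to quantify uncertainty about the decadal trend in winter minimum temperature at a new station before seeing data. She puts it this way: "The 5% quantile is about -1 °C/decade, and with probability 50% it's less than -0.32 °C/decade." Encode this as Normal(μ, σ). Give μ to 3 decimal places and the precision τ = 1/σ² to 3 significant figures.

The p-quantile of Normal(μ,σ) is μ + z_p·σ, with z_{0.05} = -1.645 and z_{0.5} = 0.
Eliminate σ: μ = (z₂·x₁ − z₁·x₂)/(z₂ − z₁) = (0·-1 − (-1.645)·-0.32)/1.645 = -0.320.
Then σ = (x₂ − x₁)/(z₂ − z₁) = (-0.32 − -1)/1.645 = 0.413.
Precision τ = 1/σ² = 1/0.4134² = 5.85.

μ = -0.320, τ = 5.85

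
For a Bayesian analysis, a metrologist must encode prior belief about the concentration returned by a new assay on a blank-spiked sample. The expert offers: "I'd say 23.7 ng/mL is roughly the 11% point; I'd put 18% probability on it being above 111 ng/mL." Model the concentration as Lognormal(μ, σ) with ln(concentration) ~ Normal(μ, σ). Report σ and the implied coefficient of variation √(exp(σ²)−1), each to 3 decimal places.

σ ≈ 0.721, CV ≈ 0.826

If T ~ Lognormal(μ,σ) then ln T ~ Normal(μ,σ), so the p-quantile of ln T is μ + z_p·σ.
ln(23.7) = 3.165 and ln(111) = 4.71; z_{0.11} = -1.227, z_{0.82} = 0.9154.
σ = (4.71 − 3.165)/(0.9154 − (-1.227)) = 0.721.
μ = 3.165 − (-1.227)·0.721 = 4.050.
CV = √(exp(σ²)−1) = √(exp(0.5197)−1) = 0.826.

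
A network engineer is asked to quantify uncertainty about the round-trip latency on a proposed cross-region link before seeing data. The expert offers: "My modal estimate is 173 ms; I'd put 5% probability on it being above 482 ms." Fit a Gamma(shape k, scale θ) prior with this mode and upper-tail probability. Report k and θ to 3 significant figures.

Gamma(k,θ) with k>1 has mode (k−1)θ, so θ = 173/(k−1).
Need P(X < 482) = 0.95 with θ tied to k this way. Start at k = 2, θ = 173: P(X<482) ≈ 0.767.
Too low — raise k to concentrate. Iterating converges to k ≈ 3.55.
Then θ = 173/(3.55−1) ≈ 67.8.

k ≈ 3.55, θ ≈ 67.8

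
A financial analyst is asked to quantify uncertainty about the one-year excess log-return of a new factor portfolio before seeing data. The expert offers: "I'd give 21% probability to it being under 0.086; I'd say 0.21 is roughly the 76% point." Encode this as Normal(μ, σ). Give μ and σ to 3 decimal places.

μ = 0.152, σ = 0.082

The p-quantile of Normal(μ,σ) is μ + z_p·σ, with z_{0.21} = -0.8064 and z_{0.76} = 0.7063.
Eliminate σ: μ = (z₂·x₁ − z₁·x₂)/(z₂ − z₁) = (0.7063·0.086 − (-0.8064)·0.21)/1.513 = 0.152.
Then σ = (x₂ − x₁)/(z₂ − z₁) = (0.21 − 0.086)/1.513 = 0.082.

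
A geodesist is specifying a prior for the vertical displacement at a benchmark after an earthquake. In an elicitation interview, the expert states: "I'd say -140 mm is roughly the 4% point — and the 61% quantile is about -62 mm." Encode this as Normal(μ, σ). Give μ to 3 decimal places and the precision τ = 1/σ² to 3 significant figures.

For Normal(μ,σ), the p-quantile is μ + z_p·σ. Here z_{0.04} = -1.751, z_{0.61} = 0.2793.
So -140 = μ − 1.751σ and -62 = μ + 0.2793σ.
Subtracting: σ = (-62 − -140)/(0.2793 − (-1.751)) = 38.424.
Then μ = -140 − (-1.751)·38.424 = -72.732.
Precision τ = 1/σ² = 1/38.42² = 0.000677.

μ = -72.732, τ = 0.000677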